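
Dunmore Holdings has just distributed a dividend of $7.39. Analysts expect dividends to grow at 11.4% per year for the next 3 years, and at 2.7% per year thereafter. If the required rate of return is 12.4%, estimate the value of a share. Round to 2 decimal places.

$97.95

Two-stage DDM. Project D₁…D_3 at 0.114, terminal growth 0.027, discount at r = 0.124.
D_1 = 8.2325
D_2 = 9.1710
D_3 = 10.2164
Terminal value at t=3: TV = D_4/(r−g) = 10.4923/(0.124−0.027) = 108.1680
P₀ = 8.2325/(1+0.124)^1 + 9.1710/(1+0.124)^2 + 10.2164/(1+0.124)^3 + 108.1680/(1+0.124)^3 = 97.9506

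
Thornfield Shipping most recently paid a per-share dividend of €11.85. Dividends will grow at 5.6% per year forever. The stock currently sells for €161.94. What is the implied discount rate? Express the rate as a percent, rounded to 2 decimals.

13.33%

Rearranging the constant-growth DDM: r = D₁/P₀ + g.
D₁ = 11.85 × (1 + 0.056) = 12.5136.
r = 12.5136 / 161.94 + 0.056 = 0.07727 + 0.056 = 0.13327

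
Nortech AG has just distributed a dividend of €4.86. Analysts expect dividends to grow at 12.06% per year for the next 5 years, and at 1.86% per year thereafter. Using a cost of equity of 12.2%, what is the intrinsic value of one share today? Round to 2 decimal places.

€71.79

Two-stage DDM. Project D₁…D_5 at 0.1206, terminal growth 0.0186, discount at r = 0.122.
D_1 = 5.4461
D_2 = 6.1029
D_3 = 6.8389
D_4 = 7.6637
D_5 = 8.5879
Terminal value at t=5: TV = D_6/(r−g) = 8.7477/(0.122−0.0186) = 84.6004
P₀ = 5.4461/(1+0.122)^1 + 6.1029/(1+0.122)^2 + 6.8389/(1+0.122)^3 + 7.6637/(1+0.122)^4 + 8.5879/(1+0.122)^5 + 84.6004/(1+0.122)^5 = 71.7874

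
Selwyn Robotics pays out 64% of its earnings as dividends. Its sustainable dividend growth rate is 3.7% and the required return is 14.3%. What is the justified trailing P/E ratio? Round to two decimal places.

Justified trailing P/E = b(1+g)/(r−g) = 0.64×(1+0.037)/(0.143−0.037) = 6.2611

6.26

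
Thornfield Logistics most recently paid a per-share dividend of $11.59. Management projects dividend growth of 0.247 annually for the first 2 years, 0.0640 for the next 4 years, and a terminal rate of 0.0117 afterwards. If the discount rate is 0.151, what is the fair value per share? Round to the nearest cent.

Three-stage DDM. Project D₁…D_6; terminal Gordon value at t=6 with g = 0.0117; discount at r = 0.151.
D_1 = 14.4527
D_2 = 18.0226
D_3 = 19.1760
D_4 = 20.4033
D_5 = 21.7091
D_6 = 23.0985
TV_6 = 23.3687/(0.151−0.0117) = 167.7581
P₀ = Σ Dₜ/(1+r)ᵗ + TV_6/(1+r)^6 = 143.1913

$143.19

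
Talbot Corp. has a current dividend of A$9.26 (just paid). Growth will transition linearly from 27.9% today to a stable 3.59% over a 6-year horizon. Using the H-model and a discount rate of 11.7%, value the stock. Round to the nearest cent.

A$201.55

H-model: P₀ = D₀[(1+g_L) + H(g_S−g_L)]/(r−g_L), with H = 6/2 = 3.
P₀ = 9.26 × [(1+0.0359) + 3×(0.279−0.0359)] / (0.117−0.0359)
   = 9.26 × 1.7652 / 0.0811 = 201.5506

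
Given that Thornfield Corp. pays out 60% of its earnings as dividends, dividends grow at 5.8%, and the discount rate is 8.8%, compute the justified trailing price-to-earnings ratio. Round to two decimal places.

Justified trailing P/E = b(1+g)/(r−g) = 0.60×(1+0.058)/(0.088−0.058) = 21.1600

21.16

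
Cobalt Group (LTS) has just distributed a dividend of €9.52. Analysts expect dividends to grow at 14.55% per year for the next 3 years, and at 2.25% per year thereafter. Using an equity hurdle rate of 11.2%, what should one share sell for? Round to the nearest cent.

€149.21

Two-stage DDM. Project D₁…D_3 at 0.1455, terminal growth 0.0225, discount at r = 0.112.
D_1 = 10.9052
D_2 = 12.4919
D_3 = 14.3094
Terminal value at t=3: TV = D_4/(r−g) = 14.6314/(0.112−0.0225) = 163.4792
P₀ = 10.9052/(1+0.112)^1 + 12.4919/(1+0.112)^2 + 14.3094/(1+0.112)^3 + 163.4792/(1+0.112)^3 = 149.2064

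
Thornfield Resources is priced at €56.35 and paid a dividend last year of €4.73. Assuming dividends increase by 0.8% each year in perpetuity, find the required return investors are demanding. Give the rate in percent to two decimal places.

9.26%

Rearranging the constant-growth DDM: r = D₁/P₀ + g.
D₁ = 4.73 × (1 + 0.008) = 4.7678.
r = 4.7678 / 56.35 + 0.008 = 0.08461 + 0.008 = 0.09261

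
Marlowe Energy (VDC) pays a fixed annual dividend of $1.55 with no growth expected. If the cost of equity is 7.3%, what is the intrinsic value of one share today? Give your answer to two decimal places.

$21.23

Zero-growth DDM (perpetuity): P₀ = D/r = 1.55 / 0.073 = 21.2329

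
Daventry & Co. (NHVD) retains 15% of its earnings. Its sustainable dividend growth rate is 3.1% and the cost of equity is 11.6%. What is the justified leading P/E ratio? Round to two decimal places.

10.00

Payout ratio b = 1 − 0.15 = 0.85.
Justified leading P/E = b/(r−g) = 0.85/(0.116−0.031) = 10.0000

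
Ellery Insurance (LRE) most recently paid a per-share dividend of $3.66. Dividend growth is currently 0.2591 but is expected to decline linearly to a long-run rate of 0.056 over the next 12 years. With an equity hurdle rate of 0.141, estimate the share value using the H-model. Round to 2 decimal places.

H-model: P₀ = D₀[(1+g_L) + H(g_S−g_L)]/(r−g_L), with H = 12/2 = 6.
P₀ = 3.66 × [(1+0.056) + 6×(0.2591−0.056)] / (0.141−0.056)
   = 3.66 × 2.2746 / 0.085 = 97.9416

$97.94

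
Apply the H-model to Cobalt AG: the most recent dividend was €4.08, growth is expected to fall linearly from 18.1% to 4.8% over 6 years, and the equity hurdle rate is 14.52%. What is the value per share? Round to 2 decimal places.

€60.74

H-model: P₀ = D₀[(1+g_L) + H(g_S−g_L)]/(r−g_L), with H = 6/2 = 3.
P₀ = 4.08 × [(1+0.048) + 3×(0.181−0.048)] / (0.1452−0.048)
   = 4.08 × 1.4470 / 0.0972 = 60.7383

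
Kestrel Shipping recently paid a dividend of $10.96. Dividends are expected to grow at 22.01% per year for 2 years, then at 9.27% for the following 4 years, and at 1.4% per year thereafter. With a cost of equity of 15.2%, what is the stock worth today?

Three-stage DDM. Project D₁…D_6; terminal Gordon value at t=6 with g = 0.014; discount at r = 0.152.
D_1 = 13.3723
D_2 = 16.3155
D_3 = 17.8280
D_4 = 19.4806
D_5 = 21.2865
D_6 = 23.2598
TV_6 = 23.5854/(0.152−0.014) = 170.9087
P₀ = Σ Dₜ/(1+r)ᵗ + TV_6/(1+r)^6 = 140.1895

$140.19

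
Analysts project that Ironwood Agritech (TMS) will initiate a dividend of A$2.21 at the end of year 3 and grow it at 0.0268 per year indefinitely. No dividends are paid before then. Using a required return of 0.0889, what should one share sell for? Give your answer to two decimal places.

A$30.01

Deferred-dividend DDM. At t=2 the remaining stream is a growing perpetuity with first payment D_3 = 2.21.
V_2 = D_3/(r−g) = 2.21/(0.0889−0.0268) = 35.5878
P₀ = V_2/(1+r)^2 = 35.5878/(1+0.0889)^2 = 30.0141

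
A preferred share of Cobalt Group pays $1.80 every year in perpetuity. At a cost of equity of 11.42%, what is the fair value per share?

Zero-growth DDM (perpetuity): P₀ = D/r = 1.80 / 0.1142 = 15.7618

$15.76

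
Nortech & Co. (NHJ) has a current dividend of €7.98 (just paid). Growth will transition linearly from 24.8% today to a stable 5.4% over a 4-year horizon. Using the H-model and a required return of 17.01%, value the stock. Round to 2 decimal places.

€99.11

H-model: P₀ = D₀[(1+g_L) + H(g_S−g_L)]/(r−g_L), with H = 4/2 = 2.
P₀ = 7.98 × [(1+0.054) + 2×(0.248−0.054)] / (0.1701−0.054)
   = 7.98 × 1.4420 / 0.1161 = 99.1142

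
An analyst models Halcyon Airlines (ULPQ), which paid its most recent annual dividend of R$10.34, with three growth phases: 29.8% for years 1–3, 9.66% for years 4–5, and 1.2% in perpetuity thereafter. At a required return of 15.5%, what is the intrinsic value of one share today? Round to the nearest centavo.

R$160.14

Three-stage DDM. Project D₁…D_5; terminal Gordon value at t=5 with g = 0.012; discount at r = 0.155.
D_1 = 13.4213
D_2 = 17.4209
D_3 = 22.6123
D_4 = 24.7966
D_5 = 27.1920
TV_5 = 27.5183/(0.155−0.012) = 192.4357
P₀ = Σ Dₜ/(1+r)ᵗ + TV_5/(1+r)^5 = 160.1391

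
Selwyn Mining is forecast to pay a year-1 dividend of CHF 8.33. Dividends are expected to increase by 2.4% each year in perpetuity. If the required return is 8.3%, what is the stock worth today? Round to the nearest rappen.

CHF 141.19

Gordon growth model: P₀ = D₁/(r − g), with D₁ = 8.33 given directly.
P₀ = 8.3300 / (0.083 − 0.024) = 8.3300 / 0.059 = 141.1864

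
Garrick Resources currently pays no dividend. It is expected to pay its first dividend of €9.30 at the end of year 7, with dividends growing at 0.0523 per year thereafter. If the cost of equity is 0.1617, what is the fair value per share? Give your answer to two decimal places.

Deferred-dividend DDM. At t=6 the remaining stream is a growing perpetuity with first payment D_7 = 9.30.
V_6 = D_7/(r−g) = 9.30/(0.1617−0.0523) = 85.0091
P₀ = V_6/(1+r)^6 = 85.0091/(1+0.1617)^6 = 34.5861

€34.59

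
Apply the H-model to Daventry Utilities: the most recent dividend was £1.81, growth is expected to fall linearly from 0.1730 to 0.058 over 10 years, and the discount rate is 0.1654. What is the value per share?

H-model: P₀ = D₀[(1+g_L) + H(g_S−g_L)]/(r−g_L), with H = 10/2 = 5.
P₀ = 1.81 × [(1+0.058) + 5×(0.173−0.058)] / (0.1654−0.058)
   = 1.81 × 1.6330 / 0.1074 = 27.5208

£27.52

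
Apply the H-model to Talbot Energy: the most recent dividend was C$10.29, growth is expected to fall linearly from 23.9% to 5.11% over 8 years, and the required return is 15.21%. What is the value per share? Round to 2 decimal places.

C$183.66

H-model: P₀ = D₀[(1+g_L) + H(g_S−g_L)]/(r−g_L), with H = 8/2 = 4.
P₀ = 10.29 × [(1+0.0511) + 4×(0.239−0.0511)] / (0.1521−0.0511)
   = 10.29 × 1.8027 / 0.101 = 183.6612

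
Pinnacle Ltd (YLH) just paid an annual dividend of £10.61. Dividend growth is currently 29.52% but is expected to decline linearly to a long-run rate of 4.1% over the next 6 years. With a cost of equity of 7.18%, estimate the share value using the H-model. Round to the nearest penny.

H-model: P₀ = D₀[(1+g_L) + H(g_S−g_L)]/(r−g_L), with H = 6/2 = 3.
P₀ = 10.61 × [(1+0.041) + 3×(0.2952−0.041)] / (0.0718−0.041)
   = 10.61 × 1.8036 / 0.0308 = 621.3051

£621.31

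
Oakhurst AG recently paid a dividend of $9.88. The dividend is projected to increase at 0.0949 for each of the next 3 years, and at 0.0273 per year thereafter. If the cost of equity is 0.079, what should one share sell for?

$235.65

Two-stage DDM. Project D₁…D_3 at 0.0949, terminal growth 0.0273, discount at r = 0.079.
D_1 = 10.8176
D_2 = 11.8442
D_3 = 12.9682
Terminal value at t=3: TV = D_4/(r−g) = 13.3223/(0.079−0.0273) = 257.6838
P₀ = 10.8176/(1+0.079)^1 + 11.8442/(1+0.079)^2 + 12.9682/(1+0.079)^3 + 257.6838/(1+0.079)^3 = 235.6491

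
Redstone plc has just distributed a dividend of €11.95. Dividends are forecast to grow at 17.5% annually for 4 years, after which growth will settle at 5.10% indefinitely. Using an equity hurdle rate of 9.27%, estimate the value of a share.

Two-stage DDM. Project D₁…D_4 at 0.175, terminal growth 0.051, discount at r = 0.0927.
D_1 = 14.0412
D_2 = 16.4985
D_3 = 19.3857
D_4 = 22.7782
Terminal value at t=4: TV = D_5/(r−g) = 23.9399/(0.0927−0.051) = 574.0980
P₀ = 14.0412/(1+0.0927)^1 + 16.4985/(1+0.0927)^2 + 19.3857/(1+0.0927)^3 + 22.7782/(1+0.0927)^4 + 574.0980/(1+0.0927)^4 = 460.2049

€460.20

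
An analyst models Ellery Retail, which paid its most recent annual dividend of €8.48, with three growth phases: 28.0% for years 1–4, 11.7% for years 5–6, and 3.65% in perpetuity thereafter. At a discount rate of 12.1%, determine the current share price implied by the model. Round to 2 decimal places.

€252.01

Three-stage DDM. Project D₁…D_6; terminal Gordon value at t=6 with g = 0.0365; discount at r = 0.121.
D_1 = 10.8544
D_2 = 13.8936
D_3 = 17.7838
D_4 = 22.7633
D_5 = 25.4266
D_6 = 28.4016
TV_6 = 29.4382/(0.121−0.0365) = 348.3812
P₀ = Σ Dₜ/(1+r)ᵗ + TV_6/(1+r)^6 = 252.0122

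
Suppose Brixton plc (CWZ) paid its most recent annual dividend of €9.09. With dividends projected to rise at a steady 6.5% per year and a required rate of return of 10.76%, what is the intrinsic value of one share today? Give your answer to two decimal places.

Gordon growth model: P₀ = D₁/(r − g). D₁ = 9.09 × (1 + 0.065) = 9.6808.
P₀ = 9.6808 / (0.1076 − 0.065) = 9.6808 / 0.0426 = 227.2500

€227.25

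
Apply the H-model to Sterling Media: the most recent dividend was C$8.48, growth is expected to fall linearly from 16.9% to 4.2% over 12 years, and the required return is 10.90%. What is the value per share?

H-model: P₀ = D₀[(1+g_L) + H(g_S−g_L)]/(r−g_L), with H = 12/2 = 6.
P₀ = 8.48 × [(1+0.042) + 6×(0.169−0.042)] / (0.109−0.042)
   = 8.48 × 1.8040 / 0.067 = 228.3272

C$228.33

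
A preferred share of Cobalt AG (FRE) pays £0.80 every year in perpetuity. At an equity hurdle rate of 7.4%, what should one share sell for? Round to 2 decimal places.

Zero-growth DDM (perpetuity): P₀ = D/r = 0.80 / 0.074 = 10.8108

£10.81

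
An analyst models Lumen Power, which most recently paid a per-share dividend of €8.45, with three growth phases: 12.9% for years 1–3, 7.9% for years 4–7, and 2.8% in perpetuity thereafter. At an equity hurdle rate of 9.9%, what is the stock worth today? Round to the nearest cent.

Three-stage DDM. Project D₁…D_7; terminal Gordon value at t=7 with g = 0.028; discount at r = 0.099.
D_1 = 9.5400
D_2 = 10.7707
D_3 = 12.1601
D_4 = 13.1208
D_5 = 14.1573
D_6 = 15.2758
D_7 = 16.4825
TV_7 = 16.9441/(0.099−0.028) = 238.6487
P₀ = Σ Dₜ/(1+r)ᵗ + TV_7/(1+r)^7 = 185.0131

€185.01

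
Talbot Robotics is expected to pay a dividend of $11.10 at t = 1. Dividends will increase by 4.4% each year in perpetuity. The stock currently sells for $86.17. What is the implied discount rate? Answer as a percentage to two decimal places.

17.28%

Rearranging the constant-growth DDM: r = D₁/P₀ + g.
r = 11.1000 / 86.17 + 0.044 = 0.12882 + 0.044 = 0.17282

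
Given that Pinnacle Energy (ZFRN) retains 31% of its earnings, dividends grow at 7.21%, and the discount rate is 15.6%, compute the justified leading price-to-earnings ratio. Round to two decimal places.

Payout ratio b = 1 − 0.31 = 0.69.
Justified leading P/E = b/(r−g) = 0.69/(0.156−0.0721) = 8.2241

8.22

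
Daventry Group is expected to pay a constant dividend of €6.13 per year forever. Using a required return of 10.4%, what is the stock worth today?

Zero-growth DDM (perpetuity): P₀ = D/r = 6.13 / 0.104 = 58.9423

€58.94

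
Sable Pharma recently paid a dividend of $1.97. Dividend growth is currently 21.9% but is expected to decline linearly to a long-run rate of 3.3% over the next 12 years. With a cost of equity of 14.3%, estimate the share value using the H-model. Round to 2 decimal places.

$38.49

H-model: P₀ = D₀[(1+g_L) + H(g_S−g_L)]/(r−g_L), with H = 12/2 = 6.
P₀ = 1.97 × [(1+0.033) + 6×(0.219−0.033)] / (0.143−0.033)
   = 1.97 × 2.1490 / 0.11 = 38.4866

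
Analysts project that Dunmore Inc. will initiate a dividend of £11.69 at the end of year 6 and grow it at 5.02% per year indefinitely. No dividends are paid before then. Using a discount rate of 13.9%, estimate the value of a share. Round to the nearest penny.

Deferred-dividend DDM. At t=5 the remaining stream is a growing perpetuity with first payment D_6 = 11.69.
V_5 = D_6/(r−g) = 11.69/(0.139−0.0502) = 131.6441
P₀ = V_5/(1+r)^5 = 131.6441/(1+0.139)^5 = 68.6725

£68.67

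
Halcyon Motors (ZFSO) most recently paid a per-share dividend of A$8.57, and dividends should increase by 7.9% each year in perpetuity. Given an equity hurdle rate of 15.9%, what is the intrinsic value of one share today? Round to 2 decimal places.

A$115.59

Gordon growth model: P₀ = D₁/(r − g). D₁ = 8.57 × (1 + 0.079) = 9.2470.
P₀ = 9.2470 / (0.159 − 0.079) = 9.2470 / 0.08 = 115.5879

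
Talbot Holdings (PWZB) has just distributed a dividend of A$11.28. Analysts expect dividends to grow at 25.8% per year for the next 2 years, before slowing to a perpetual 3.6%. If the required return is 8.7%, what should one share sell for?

A$335.07

Two-stage DDM. Project D₁…D_2 at 0.258, terminal growth 0.036, discount at r = 0.087.
D_1 = 14.1902
D_2 = 17.8513
Terminal value at t=2: TV = D_3/(r−g) = 18.4940/(0.087−0.036) = 362.6269
P₀ = 14.1902/(1+0.087)^1 + 17.8513/(1+0.087)^2 + 362.6269/(1+0.087)^2 = 335.0655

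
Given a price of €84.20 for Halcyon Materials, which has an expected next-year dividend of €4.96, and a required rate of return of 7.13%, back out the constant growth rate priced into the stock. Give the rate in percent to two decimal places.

1.24%

From P₀ = D₁/(r − g), the implied growth is g = r − D₁/P₀.
g = 0.0713 − 4.96/84.20 = 0.0713 − 0.05891 = 0.01239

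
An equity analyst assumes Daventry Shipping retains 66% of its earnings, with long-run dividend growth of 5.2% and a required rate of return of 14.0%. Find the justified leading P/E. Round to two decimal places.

3.86

Payout ratio b = 1 − 0.66 = 0.34.
Justified leading P/E = b/(r−g) = 0.34/(0.14−0.052) = 3.8636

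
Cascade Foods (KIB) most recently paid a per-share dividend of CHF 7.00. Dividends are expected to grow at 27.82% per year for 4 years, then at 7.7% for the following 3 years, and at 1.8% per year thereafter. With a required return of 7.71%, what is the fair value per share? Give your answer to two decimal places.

Three-stage DDM. Project D₁…D_7; terminal Gordon value at t=7 with g = 0.018; discount at r = 0.0771.
D_1 = 8.9474
D_2 = 11.4366
D_3 = 14.6182
D_4 = 18.6850
D_5 = 20.1238
D_6 = 21.6733
D_7 = 23.3421
TV_7 = 23.7623/(0.0771−0.018) = 402.0691
P₀ = Σ Dₜ/(1+r)ᵗ + TV_7/(1+r)^7 = 324.4466

CHF 324.45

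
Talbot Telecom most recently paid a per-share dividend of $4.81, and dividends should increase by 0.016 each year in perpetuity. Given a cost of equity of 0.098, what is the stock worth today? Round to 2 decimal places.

$59.60

Gordon growth model: P₀ = D₁/(r − g). D₁ = 4.81 × (1 + 0.016) = 4.8870.
P₀ = 4.8870 / (0.098 − 0.016) = 4.8870 / 0.082 = 59.5971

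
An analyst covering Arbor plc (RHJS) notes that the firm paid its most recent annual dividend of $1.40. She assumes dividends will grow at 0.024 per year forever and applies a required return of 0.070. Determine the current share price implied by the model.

$31.17

Gordon growth model: P₀ = D₁/(r − g). D₁ = 1.40 × (1 + 0.024) = 1.4336.
P₀ = 1.4336 / (0.07 − 0.024) = 1.4336 / 0.046 = 31.1652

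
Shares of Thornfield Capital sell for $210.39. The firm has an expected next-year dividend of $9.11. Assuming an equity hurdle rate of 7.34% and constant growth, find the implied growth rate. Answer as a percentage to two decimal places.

3.01%

From P₀ = D₁/(r − g), the implied growth is g = r − D₁/P₀.
g = 0.0734 − 9.11/210.39 = 0.0734 − 0.04330 = 0.03010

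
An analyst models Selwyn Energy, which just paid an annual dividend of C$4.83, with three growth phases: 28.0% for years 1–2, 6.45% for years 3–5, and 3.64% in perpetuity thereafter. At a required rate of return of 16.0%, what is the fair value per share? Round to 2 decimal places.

Three-stage DDM. Project D₁…D_5; terminal Gordon value at t=5 with g = 0.0364; discount at r = 0.16.
D_1 = 6.1824
D_2 = 7.9135
D_3 = 8.4239
D_4 = 8.9672
D_5 = 9.5456
TV_5 = 9.8931/(0.16−0.0364) = 80.0411
P₀ = Σ Dₜ/(1+r)ᵗ + TV_5/(1+r)^5 = 64.2134

C$64.21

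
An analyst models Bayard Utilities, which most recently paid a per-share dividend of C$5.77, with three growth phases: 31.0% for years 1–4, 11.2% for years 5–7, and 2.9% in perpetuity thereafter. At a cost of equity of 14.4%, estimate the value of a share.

C$142.42

Three-stage DDM. Project D₁…D_7; terminal Gordon value at t=7 with g = 0.029; discount at r = 0.144.
D_1 = 7.5587
D_2 = 9.9019
D_3 = 12.9715
D_4 = 16.9926
D_5 = 18.8958
D_6 = 21.0122
D_7 = 23.3655
TV_7 = 24.0431/(0.144−0.029) = 209.0706
P₀ = Σ Dₜ/(1+r)ᵗ + TV_7/(1+r)^7 = 142.4158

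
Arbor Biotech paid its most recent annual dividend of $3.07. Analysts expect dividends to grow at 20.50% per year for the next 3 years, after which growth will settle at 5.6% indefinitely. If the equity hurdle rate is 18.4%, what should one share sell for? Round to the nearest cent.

$36.24

Two-stage DDM. Project D₁…D_3 at 0.205, terminal growth 0.056, discount at r = 0.184.
D_1 = 3.6993
D_2 = 4.4577
D_3 = 5.3715
Terminal value at t=3: TV = D_4/(r−g) = 5.6724/(0.184−0.056) = 44.3153
P₀ = 3.6993/(1+0.184)^1 + 4.4577/(1+0.184)^2 + 5.3715/(1+0.184)^3 + 44.3153/(1+0.184)^3 = 36.2398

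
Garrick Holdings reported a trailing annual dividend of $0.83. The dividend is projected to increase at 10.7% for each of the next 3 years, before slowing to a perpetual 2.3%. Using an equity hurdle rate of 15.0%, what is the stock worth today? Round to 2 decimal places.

$8.27

Two-stage DDM. Project D₁…D_3 at 0.107, terminal growth 0.023, discount at r = 0.15.
D_1 = 0.9188
D_2 = 1.0171
D_3 = 1.1260
Terminal value at t=3: TV = D_4/(r−g) = 1.1519/(0.15−0.023) = 9.0697
P₀ = 0.9188/(1+0.15)^1 + 1.0171/(1+0.15)^2 + 1.1260/(1+0.15)^3 + 9.0697/(1+0.15)^3 = 8.2719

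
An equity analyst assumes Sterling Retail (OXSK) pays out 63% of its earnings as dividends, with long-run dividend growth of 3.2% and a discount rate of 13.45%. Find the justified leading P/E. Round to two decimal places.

6.15

Justified leading P/E = b/(r−g) = 0.63/(0.1345−0.032) = 6.1463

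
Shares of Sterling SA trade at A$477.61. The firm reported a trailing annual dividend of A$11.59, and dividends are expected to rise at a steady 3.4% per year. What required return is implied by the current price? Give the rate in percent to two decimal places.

Rearranging the constant-growth DDM: r = D₁/P₀ + g.
D₁ = 11.59 × (1 + 0.034) = 11.9841.
r = 11.9841 / 477.61 + 0.034 = 0.02509 + 0.034 = 0.05909

5.91%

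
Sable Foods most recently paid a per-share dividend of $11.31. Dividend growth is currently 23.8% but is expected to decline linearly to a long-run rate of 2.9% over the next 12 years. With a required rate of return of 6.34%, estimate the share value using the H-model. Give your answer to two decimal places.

H-model: P₀ = D₀[(1+g_L) + H(g_S−g_L)]/(r−g_L), with H = 12/2 = 6.
P₀ = 11.31 × [(1+0.029) + 6×(0.238−0.029)] / (0.0634−0.029)
   = 11.31 × 2.2830 / 0.0344 = 750.6026

$750.60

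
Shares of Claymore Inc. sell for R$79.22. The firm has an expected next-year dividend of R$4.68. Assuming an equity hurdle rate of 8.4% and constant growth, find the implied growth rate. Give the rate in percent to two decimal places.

2.49%

From P₀ = D₁/(r − g), the implied growth is g = r − D₁/P₀.
g = 0.084 − 4.68/79.22 = 0.084 − 0.05908 = 0.02492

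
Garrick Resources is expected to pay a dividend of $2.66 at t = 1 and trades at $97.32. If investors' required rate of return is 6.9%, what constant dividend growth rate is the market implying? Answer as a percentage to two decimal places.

From P₀ = D₁/(r − g), the implied growth is g = r − D₁/P₀.
g = 0.069 − 2.66/97.32 = 0.069 − 0.02733 = 0.04167

4.17%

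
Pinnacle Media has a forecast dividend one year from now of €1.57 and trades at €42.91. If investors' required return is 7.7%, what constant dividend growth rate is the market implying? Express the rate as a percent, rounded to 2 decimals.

From P₀ = D₁/(r − g), the implied growth is g = r − D₁/P₀.
g = 0.077 − 1.57/42.91 = 0.077 − 0.03659 = 0.04041

4.04%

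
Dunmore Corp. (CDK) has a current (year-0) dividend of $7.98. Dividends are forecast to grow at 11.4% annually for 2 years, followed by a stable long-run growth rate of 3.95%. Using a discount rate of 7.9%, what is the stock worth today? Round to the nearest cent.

Two-stage DDM. Project D₁…D_2 at 0.114, terminal growth 0.0395, discount at r = 0.079.
D_1 = 8.8897
D_2 = 9.9031
Terminal value at t=2: TV = D_3/(r−g) = 10.2943/(0.079−0.0395) = 260.6158
P₀ = 8.8897/(1+0.079)^1 + 9.9031/(1+0.079)^2 + 260.6158/(1+0.079)^2 = 240.5953

$240.60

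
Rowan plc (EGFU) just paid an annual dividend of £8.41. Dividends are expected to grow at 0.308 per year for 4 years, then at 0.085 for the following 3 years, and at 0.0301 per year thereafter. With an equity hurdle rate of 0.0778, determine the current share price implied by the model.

£513.22

Three-stage DDM. Project D₁…D_7; terminal Gordon value at t=7 with g = 0.0301; discount at r = 0.0778.
D_1 = 11.0003
D_2 = 14.3884
D_3 = 18.8200
D_4 = 24.6165
D_5 = 26.7089
D_6 = 28.9792
D_7 = 31.4424
TV_7 = 32.3889/(0.0778−0.0301) = 679.0116
P₀ = Σ Dₜ/(1+r)ᵗ + TV_7/(1+r)^7 = 513.2192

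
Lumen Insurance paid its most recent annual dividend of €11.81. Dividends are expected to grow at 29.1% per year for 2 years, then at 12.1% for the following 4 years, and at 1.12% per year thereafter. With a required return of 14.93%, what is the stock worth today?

€182.95

Three-stage DDM. Project D₁…D_6; terminal Gordon value at t=6 with g = 0.0112; discount at r = 0.1493.
D_1 = 15.2467
D_2 = 19.6835
D_3 = 22.0652
D_4 = 24.7351
D_5 = 27.7280
D_6 = 31.0831
TV_6 = 31.4313/(0.1493−0.0112) = 227.5979
P₀ = Σ Dₜ/(1+r)ᵗ + TV_6/(1+r)^6 = 182.9514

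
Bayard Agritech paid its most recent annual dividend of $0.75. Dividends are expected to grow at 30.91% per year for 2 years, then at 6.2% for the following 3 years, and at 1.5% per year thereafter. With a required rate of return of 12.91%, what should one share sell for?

$12.02

Three-stage DDM. Project D₁…D_5; terminal Gordon value at t=5 with g = 0.015; discount at r = 0.1291.
D_1 = 0.9818
D_2 = 1.2853
D_3 = 1.3650
D_4 = 1.4496
D_5 = 1.5395
TV_5 = 1.5626/(0.1291−0.015) = 13.6950
P₀ = Σ Dₜ/(1+r)ᵗ + TV_5/(1+r)^5 = 12.0196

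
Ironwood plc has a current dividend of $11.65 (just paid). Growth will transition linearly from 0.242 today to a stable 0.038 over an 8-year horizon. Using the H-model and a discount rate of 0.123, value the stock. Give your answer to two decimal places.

H-model: P₀ = D₀[(1+g_L) + H(g_S−g_L)]/(r−g_L), with H = 8/2 = 4.
P₀ = 11.65 × [(1+0.038) + 4×(0.242−0.038)] / (0.123−0.038)
   = 11.65 × 1.8540 / 0.085 = 254.1071

$254.11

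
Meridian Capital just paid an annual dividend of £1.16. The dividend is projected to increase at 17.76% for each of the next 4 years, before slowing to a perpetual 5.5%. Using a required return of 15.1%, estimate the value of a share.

Two-stage DDM. Project D₁…D_4 at 0.1776, terminal growth 0.055, discount at r = 0.151.
D_1 = 1.3660
D_2 = 1.6086
D_3 = 1.8943
D_4 = 2.2307
Terminal value at t=4: TV = D_5/(r−g) = 2.3534/(0.151−0.055) = 24.5149
P₀ = 1.3660/(1+0.151)^1 + 1.6086/(1+0.151)^2 + 1.8943/(1+0.151)^3 + 2.2307/(1+0.151)^4 + 24.5149/(1+0.151)^4 = 18.8822

£18.88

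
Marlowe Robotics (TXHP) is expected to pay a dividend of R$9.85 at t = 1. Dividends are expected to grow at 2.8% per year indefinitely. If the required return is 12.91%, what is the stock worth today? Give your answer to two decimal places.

R$97.43

Gordon growth model: P₀ = D₁/(r − g), with D₁ = 9.85 given directly.
P₀ = 9.8500 / (0.1291 − 0.028) = 9.8500 / 0.1011 = 97.4283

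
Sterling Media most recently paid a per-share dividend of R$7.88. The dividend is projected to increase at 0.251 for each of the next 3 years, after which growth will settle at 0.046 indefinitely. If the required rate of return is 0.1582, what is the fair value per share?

R$120.21

Two-stage DDM. Project D₁…D_3 at 0.251, terminal growth 0.046, discount at r = 0.1582.
D_1 = 9.8579
D_2 = 12.3322
D_3 = 15.4276
Terminal value at t=3: TV = D_4/(r−g) = 16.1373/(0.1582−0.046) = 143.8259
P₀ = 9.8579/(1+0.1582)^1 + 12.3322/(1+0.1582)^2 + 15.4276/(1+0.1582)^3 + 143.8259/(1+0.1582)^3 = 120.2081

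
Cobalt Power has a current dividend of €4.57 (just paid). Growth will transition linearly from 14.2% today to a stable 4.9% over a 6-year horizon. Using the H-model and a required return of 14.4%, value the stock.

H-model: P₀ = D₀[(1+g_L) + H(g_S−g_L)]/(r−g_L), with H = 6/2 = 3.
P₀ = 4.57 × [(1+0.049) + 3×(0.142−0.049)] / (0.144−0.049)
   = 4.57 × 1.3280 / 0.095 = 63.8838

€63.88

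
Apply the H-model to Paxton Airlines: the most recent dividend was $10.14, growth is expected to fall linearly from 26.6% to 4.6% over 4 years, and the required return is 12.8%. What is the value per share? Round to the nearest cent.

H-model: P₀ = D₀[(1+g_L) + H(g_S−g_L)]/(r−g_L), with H = 4/2 = 2.
P₀ = 10.14 × [(1+0.046) + 2×(0.266−0.046)] / (0.128−0.046)
   = 10.14 × 1.4860 / 0.082 = 183.7566

$183.76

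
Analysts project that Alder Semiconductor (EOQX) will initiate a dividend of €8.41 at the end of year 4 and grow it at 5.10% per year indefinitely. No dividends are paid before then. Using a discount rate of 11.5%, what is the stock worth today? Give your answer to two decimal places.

€94.80

Deferred-dividend DDM. At t=3 the remaining stream is a growing perpetuity with first payment D_4 = 8.41.
V_3 = D_4/(r−g) = 8.41/(0.115−0.051) = 131.4062
P₀ = V_3/(1+r)^3 = 131.4062/(1+0.115)^3 = 94.7963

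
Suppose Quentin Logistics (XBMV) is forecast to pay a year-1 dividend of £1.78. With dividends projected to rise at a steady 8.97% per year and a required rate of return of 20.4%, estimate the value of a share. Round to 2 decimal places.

£15.57

Gordon growth model: P₀ = D₁/(r − g), with D₁ = 1.78 given directly.
P₀ = 1.7800 / (0.204 − 0.0897) = 1.7800 / 0.1143 = 15.5731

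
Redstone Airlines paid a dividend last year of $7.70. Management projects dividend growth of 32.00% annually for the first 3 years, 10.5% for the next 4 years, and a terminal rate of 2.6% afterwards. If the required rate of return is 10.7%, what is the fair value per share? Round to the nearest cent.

$249.34

Three-stage DDM. Project D₁…D_7; terminal Gordon value at t=7 with g = 0.026; discount at r = 0.107.
D_1 = 10.1640
D_2 = 13.4165
D_3 = 17.7098
D_4 = 19.5693
D_5 = 21.6241
D_6 = 23.8946
D_7 = 26.4035
TV_7 = 27.0900/(0.107−0.026) = 334.4444
P₀ = Σ Dₜ/(1+r)ᵗ + TV_7/(1+r)^7 = 249.3371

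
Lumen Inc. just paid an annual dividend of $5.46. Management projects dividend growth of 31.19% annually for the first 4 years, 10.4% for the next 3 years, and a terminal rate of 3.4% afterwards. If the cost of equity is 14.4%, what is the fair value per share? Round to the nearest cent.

Three-stage DDM. Project D₁…D_7; terminal Gordon value at t=7 with g = 0.034; discount at r = 0.144.
D_1 = 7.1630
D_2 = 9.3971
D_3 = 12.3281
D_4 = 16.1732
D_5 = 17.8552
D_6 = 19.7121
D_7 = 21.7622
TV_7 = 22.5021/(0.144−0.034) = 204.5647
P₀ = Σ Dₜ/(1+r)ᵗ + TV_7/(1+r)^7 = 137.2826

$137.28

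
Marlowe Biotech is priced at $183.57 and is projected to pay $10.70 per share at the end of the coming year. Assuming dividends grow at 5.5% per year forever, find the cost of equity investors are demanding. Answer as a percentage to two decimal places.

11.33%

Rearranging the constant-growth DDM: r = D₁/P₀ + g.
r = 10.7000 / 183.57 + 0.055 = 0.05829 + 0.055 = 0.11329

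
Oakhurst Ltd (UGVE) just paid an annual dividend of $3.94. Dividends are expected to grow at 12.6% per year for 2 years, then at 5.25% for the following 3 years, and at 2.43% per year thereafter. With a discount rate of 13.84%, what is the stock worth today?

$45.00

Three-stage DDM. Project D₁…D_5; terminal Gordon value at t=5 with g = 0.0243; discount at r = 0.1384.
D_1 = 4.4364
D_2 = 4.9954
D_3 = 5.2577
D_4 = 5.5337
D_5 = 5.8242
TV_5 = 5.9658/(0.1384−0.0243) = 52.2854
P₀ = Σ Dₜ/(1+r)ᵗ + TV_5/(1+r)^5 = 45.0034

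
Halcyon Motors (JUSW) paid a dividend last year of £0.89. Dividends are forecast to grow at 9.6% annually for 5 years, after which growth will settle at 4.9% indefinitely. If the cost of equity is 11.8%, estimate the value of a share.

Two-stage DDM. Project D₁…D_5 at 0.096, terminal growth 0.049, discount at r = 0.118.
D_1 = 0.9754
D_2 = 1.0691
D_3 = 1.1717
D_4 = 1.2842
D_5 = 1.4075
Terminal value at t=5: TV = D_6/(r−g) = 1.4764/(0.118−0.049) = 21.3978
P₀ = 0.9754/(1+0.118)^1 + 1.0691/(1+0.118)^2 + 1.1717/(1+0.118)^3 + 1.2842/(1+0.118)^4 + 1.4075/(1+0.118)^5 + 21.3978/(1+0.118)^5 = 16.4448

£16.44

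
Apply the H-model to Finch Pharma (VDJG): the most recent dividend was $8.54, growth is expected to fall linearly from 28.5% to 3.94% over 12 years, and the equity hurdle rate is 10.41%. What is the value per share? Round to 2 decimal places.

$331.70

H-model: P₀ = D₀[(1+g_L) + H(g_S−g_L)]/(r−g_L), with H = 12/2 = 6.
P₀ = 8.54 × [(1+0.0394) + 6×(0.285−0.0394)] / (0.1041−0.0394)
   = 8.54 × 2.5130 / 0.0647 = 331.7005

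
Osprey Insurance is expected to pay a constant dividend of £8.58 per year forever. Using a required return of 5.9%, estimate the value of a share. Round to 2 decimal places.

£145.42

Zero-growth DDM (perpetuity): P₀ = D/r = 8.58 / 0.059 = 145.4237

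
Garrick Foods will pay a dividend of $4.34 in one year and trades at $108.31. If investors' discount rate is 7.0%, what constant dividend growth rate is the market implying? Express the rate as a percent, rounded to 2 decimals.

2.99%

From P₀ = D₁/(r − g), the implied growth is g = r − D₁/P₀.
g = 0.07 − 4.34/108.31 = 0.07 − 0.04007 = 0.02993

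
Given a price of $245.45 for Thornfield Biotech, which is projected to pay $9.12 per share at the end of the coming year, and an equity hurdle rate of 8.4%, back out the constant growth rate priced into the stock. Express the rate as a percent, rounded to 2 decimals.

4.68%

From P₀ = D₁/(r − g), the implied growth is g = r − D₁/P₀.
g = 0.084 − 9.12/245.45 = 0.084 − 0.03716 = 0.04684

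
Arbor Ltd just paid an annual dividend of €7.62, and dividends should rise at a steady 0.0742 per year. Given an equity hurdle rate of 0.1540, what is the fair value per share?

€102.57

Gordon growth model: P₀ = D₁/(r − g). D₁ = 7.62 × (1 + 0.0742) = 8.1854.
P₀ = 8.1854 / (0.154 − 0.0742) = 8.1854 / 0.0798 = 102.5740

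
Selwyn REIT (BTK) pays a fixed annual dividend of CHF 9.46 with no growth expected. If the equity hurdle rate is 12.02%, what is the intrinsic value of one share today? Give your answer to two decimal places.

Zero-growth DDM (perpetuity): P₀ = D/r = 9.46 / 0.1202 = 78.7022

CHF 78.70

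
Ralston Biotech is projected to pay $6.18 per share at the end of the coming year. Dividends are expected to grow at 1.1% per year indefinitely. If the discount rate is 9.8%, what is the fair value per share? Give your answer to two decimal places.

$71.03

Gordon growth model: P₀ = D₁/(r − g), with D₁ = 6.18 given directly.
P₀ = 6.1800 / (0.098 − 0.011) = 6.1800 / 0.087 = 71.0345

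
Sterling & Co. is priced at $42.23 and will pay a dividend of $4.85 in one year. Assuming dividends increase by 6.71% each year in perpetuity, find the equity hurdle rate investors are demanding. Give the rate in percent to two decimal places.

Rearranging the constant-growth DDM: r = D₁/P₀ + g.
r = 4.8500 / 42.23 + 0.0671 = 0.11485 + 0.0671 = 0.18195

18.19%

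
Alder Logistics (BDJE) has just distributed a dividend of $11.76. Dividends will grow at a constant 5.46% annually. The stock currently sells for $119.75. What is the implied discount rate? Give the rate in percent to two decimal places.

15.82%

Rearranging the constant-growth DDM: r = D₁/P₀ + g.
D₁ = 11.76 × (1 + 0.0546) = 12.4021.
r = 12.4021 / 119.75 + 0.0546 = 0.10357 + 0.0546 = 0.15817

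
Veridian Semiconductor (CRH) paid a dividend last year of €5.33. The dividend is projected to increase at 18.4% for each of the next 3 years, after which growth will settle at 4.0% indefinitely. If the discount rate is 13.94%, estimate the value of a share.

€79.85

Two-stage DDM. Project D₁…D_3 at 0.184, terminal growth 0.04, discount at r = 0.1394.
D_1 = 6.3107
D_2 = 7.4719
D_3 = 8.8467
Terminal value at t=3: TV = D_4/(r−g) = 9.2006/(0.1394−0.04) = 92.5613
P₀ = 6.3107/(1+0.1394)^1 + 7.4719/(1+0.1394)^2 + 8.8467/(1+0.1394)^3 + 92.5613/(1+0.1394)^3 = 79.8498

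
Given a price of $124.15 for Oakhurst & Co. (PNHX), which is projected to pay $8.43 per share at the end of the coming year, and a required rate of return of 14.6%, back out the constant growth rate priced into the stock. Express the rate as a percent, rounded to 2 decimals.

7.81%

From P₀ = D₁/(r − g), the implied growth is g = r − D₁/P₀.
g = 0.146 − 8.43/124.15 = 0.146 − 0.06790 = 0.07810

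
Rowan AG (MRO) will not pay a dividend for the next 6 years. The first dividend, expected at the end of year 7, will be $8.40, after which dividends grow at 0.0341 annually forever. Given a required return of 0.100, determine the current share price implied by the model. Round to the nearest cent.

Deferred-dividend DDM. At t=6 the remaining stream is a growing perpetuity with first payment D_7 = 8.40.
V_6 = D_7/(r−g) = 8.40/(0.1−0.0341) = 127.4659
P₀ = V_6/(1+r)^6 = 127.4659/(1+0.1)^6 = 71.9512

$71.95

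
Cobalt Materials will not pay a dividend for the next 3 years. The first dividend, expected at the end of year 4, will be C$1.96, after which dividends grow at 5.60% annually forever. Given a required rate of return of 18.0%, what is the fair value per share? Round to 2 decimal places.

C$9.62

Deferred-dividend DDM. At t=3 the remaining stream is a growing perpetuity with first payment D_4 = 1.96.
V_3 = D_4/(r−g) = 1.96/(0.18−0.056) = 15.8065
P₀ = V_3/(1+r)^3 = 15.8065/(1+0.18)^3 = 9.6203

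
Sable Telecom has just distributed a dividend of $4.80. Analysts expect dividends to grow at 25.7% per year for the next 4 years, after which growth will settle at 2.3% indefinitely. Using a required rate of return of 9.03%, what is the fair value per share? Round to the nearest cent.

$156.65

Two-stage DDM. Project D₁…D_4 at 0.257, terminal growth 0.023, discount at r = 0.0903.
D_1 = 6.0336
D_2 = 7.5842
D_3 = 9.5334
D_4 = 11.9835
Terminal value at t=4: TV = D_5/(r−g) = 12.2591/(0.0903−0.023) = 182.1558
P₀ = 6.0336/(1+0.0903)^1 + 7.5842/(1+0.0903)^2 + 9.5334/(1+0.0903)^3 + 11.9835/(1+0.0903)^4 + 182.1558/(1+0.0903)^4 = 156.6511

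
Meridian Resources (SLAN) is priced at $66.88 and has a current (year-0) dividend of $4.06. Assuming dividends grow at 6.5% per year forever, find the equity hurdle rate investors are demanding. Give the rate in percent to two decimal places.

Rearranging the constant-growth DDM: r = D₁/P₀ + g.
D₁ = 4.06 × (1 + 0.065) = 4.3239.
r = 4.3239 / 66.88 + 0.065 = 0.06465 + 0.065 = 0.12965

12.97%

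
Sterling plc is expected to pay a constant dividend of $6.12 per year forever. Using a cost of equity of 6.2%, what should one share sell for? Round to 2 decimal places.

$98.71

Zero-growth DDM (perpetuity): P₀ = D/r = 6.12 / 0.062 = 98.7097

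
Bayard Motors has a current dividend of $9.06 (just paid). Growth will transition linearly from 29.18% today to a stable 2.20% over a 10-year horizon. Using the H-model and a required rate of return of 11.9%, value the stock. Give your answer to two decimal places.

H-model: P₀ = D₀[(1+g_L) + H(g_S−g_L)]/(r−g_L), with H = 10/2 = 5.
P₀ = 9.06 × [(1+0.022) + 5×(0.2918−0.022)] / (0.119−0.022)
   = 9.06 × 2.3710 / 0.097 = 221.4563

$221.46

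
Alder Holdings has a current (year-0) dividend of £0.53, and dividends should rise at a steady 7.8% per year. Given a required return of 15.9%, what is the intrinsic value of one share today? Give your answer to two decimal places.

Gordon growth model: P₀ = D₁/(r − g). D₁ = 0.53 × (1 + 0.078) = 0.5713.
P₀ = 0.5713 / (0.159 − 0.078) = 0.5713 / 0.081 = 7.0536

£7.05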